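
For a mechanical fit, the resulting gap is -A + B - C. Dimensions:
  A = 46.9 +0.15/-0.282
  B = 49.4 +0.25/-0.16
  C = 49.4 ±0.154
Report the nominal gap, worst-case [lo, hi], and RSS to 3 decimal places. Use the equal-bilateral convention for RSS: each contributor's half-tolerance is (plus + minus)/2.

nominal=-46.900 wc=[-47.364,-46.214] rss=0.335

Stack each dimension's contribution:
  -A: nom -46.900 → Σnom=-46.900; wc +0.282/-0.150 → slack +0.282/-0.150; half-tol=0.216, Σhalf²=0.046656
  +B: nom +49.400 → Σnom=2.500; wc +0.250/-0.160 → slack +0.532/-0.310; half-tol=0.205, Σhalf²=0.088681
  -C: nom -49.400 → Σnom=-46.900; wc +0.154/-0.154 → slack +0.686/-0.464; half-tol=0.154, Σhalf²=0.112397
Nominal = -46.900. Worst-case = [-46.900 - 0.464, -46.900 + 0.686] = [-47.364, -46.214]. RSS = √0.112397 = 0.335.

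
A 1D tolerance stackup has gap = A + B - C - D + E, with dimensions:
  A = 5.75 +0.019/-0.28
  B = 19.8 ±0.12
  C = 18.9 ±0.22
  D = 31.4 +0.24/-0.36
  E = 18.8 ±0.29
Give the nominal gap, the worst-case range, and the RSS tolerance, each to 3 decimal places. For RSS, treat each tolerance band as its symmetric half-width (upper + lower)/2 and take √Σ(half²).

nominal=-5.950 wc=[-7.100,-4.941] rss=0.509

Stack each dimension's contribution:
  +A: nom +5.750 → Σnom=5.750; wc +0.019/-0.280 → slack +0.019/-0.280; half-tol=0.150, Σhalf²=0.022350
  +B: nom +19.800 → Σnom=25.550; wc +0.120/-0.120 → slack +0.139/-0.400; half-tol=0.120, Σhalf²=0.036750
  -C: nom -18.900 → Σnom=6.650; wc +0.220/-0.220 → slack +0.359/-0.620; half-tol=0.220, Σhalf²=0.085150
  -D: nom -31.400 → Σnom=-24.750; wc +0.360/-0.240 → slack +0.719/-0.860; half-tol=0.300, Σhalf²=0.175150
  +E: nom +18.800 → Σnom=-5.950; wc +0.290/-0.290 → slack +1.009/-1.150; half-tol=0.290, Σhalf²=0.259250
Nominal = -5.950. Worst-case = [-5.950 - 1.150, -5.950 + 1.009] = [-7.100, -4.941]. RSS = √0.259250 = 0.509.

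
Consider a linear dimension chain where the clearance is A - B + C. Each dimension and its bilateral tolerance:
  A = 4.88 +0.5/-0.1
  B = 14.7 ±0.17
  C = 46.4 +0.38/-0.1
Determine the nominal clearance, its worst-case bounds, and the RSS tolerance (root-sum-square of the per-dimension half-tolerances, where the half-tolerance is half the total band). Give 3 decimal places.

Stack each dimension's contribution:
  +A: nom +4.880 → Σnom=4.880; wc +0.500/-0.100 → slack +0.500/-0.100; half-tol=0.300, Σhalf²=0.090000
  -B: nom -14.700 → Σnom=-9.820; wc +0.170/-0.170 → slack +0.670/-0.270; half-tol=0.170, Σhalf²=0.118900
  +C: nom +46.400 → Σnom=36.580; wc +0.380/-0.100 → slack +1.050/-0.370; half-tol=0.240, Σhalf²=0.176500
Nominal = 36.580. Worst-case = [36.580 - 0.370, 36.580 + 1.050] = [36.210, 37.630]. RSS = √0.176500 = 0.420.

nominal=36.580 wc=[36.210,37.630] rss=0.420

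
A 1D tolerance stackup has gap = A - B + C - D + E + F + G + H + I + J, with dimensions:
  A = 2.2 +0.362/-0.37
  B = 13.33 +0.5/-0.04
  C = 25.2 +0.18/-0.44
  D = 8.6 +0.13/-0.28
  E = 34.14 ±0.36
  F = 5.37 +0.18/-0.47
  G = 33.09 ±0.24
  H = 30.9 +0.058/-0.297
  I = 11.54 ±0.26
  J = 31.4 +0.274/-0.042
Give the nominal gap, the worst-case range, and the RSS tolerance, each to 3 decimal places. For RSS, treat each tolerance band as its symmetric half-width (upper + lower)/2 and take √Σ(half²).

Stack each dimension's contribution:
  +A: nom +2.200 → Σnom=2.200; wc +0.362/-0.370 → slack +0.362/-0.370; half-tol=0.366, Σhalf²=0.133956
  -B: nom -13.330 → Σnom=-11.130; wc +0.040/-0.500 → slack +0.402/-0.870; half-tol=0.270, Σhalf²=0.206856
  +C: nom +25.200 → Σnom=14.070; wc +0.180/-0.440 → slack +0.582/-1.310; half-tol=0.310, Σhalf²=0.302956
  -D: nom -8.600 → Σnom=5.470; wc +0.280/-0.130 → slack +0.862/-1.440; half-tol=0.205, Σhalf²=0.344981
  +E: nom +34.140 → Σnom=39.610; wc +0.360/-0.360 → slack +1.222/-1.800; half-tol=0.360, Σhalf²=0.474581
  +F: nom +5.370 → Σnom=44.980; wc +0.180/-0.470 → slack +1.402/-2.270; half-tol=0.325, Σhalf²=0.580206
  +G: nom +33.090 → Σnom=78.070; wc +0.240/-0.240 → slack +1.642/-2.510; half-tol=0.240, Σhalf²=0.637806
  +H: nom +30.900 → Σnom=108.970; wc +0.058/-0.297 → slack +1.700/-2.807; half-tol=0.177, Σhalf²=0.669312
  +I: nom +11.540 → Σnom=120.510; wc +0.260/-0.260 → slack +1.960/-3.067; half-tol=0.260, Σhalf²=0.736912
  +J: nom +31.400 → Σnom=151.910; wc +0.274/-0.042 → slack +2.234/-3.109; half-tol=0.158, Σhalf²=0.761876
Nominal = 151.910. Worst-case = [151.910 - 3.109, 151.910 + 2.234] = [148.801, 154.144]. RSS = √0.761876 = 0.873.

nominal=151.910 wc=[148.801,154.144] rss=0.873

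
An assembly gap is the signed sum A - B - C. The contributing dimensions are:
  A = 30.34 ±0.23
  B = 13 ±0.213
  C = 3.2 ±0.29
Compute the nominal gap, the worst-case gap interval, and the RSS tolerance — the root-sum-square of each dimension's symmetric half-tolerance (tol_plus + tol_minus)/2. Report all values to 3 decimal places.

Stack each dimension's contribution:
  +A: nom +30.340 → Σnom=30.340; wc +0.230/-0.230 → slack +0.230/-0.230; half-tol=0.230, Σhalf²=0.052900
  -B: nom -13.000 → Σnom=17.340; wc +0.213/-0.213 → slack +0.443/-0.443; half-tol=0.213, Σhalf²=0.098269
  -C: nom -3.200 → Σnom=14.140; wc +0.290/-0.290 → slack +0.733/-0.733; half-tol=0.290, Σhalf²=0.182369
Nominal = 14.140. Worst-case = [14.140 - 0.733, 14.140 + 0.733] = [13.407, 14.873]. RSS = √0.182369 = 0.427.

nominal=14.140 wc=[13.407,14.873] rss=0.427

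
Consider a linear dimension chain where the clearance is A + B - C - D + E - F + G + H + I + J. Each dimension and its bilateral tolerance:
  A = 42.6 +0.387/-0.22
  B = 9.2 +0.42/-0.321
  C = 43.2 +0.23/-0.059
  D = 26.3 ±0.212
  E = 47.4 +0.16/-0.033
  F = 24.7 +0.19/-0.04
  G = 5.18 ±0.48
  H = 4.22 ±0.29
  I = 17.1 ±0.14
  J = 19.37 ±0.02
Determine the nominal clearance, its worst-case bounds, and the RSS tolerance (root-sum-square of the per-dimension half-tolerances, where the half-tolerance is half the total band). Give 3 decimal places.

nominal=50.870 wc=[48.734,53.078] rss=0.808

Stack each dimension's contribution:
  +A: nom +42.600 → Σnom=42.600; wc +0.387/-0.220 → slack +0.387/-0.220; half-tol=0.303, Σhalf²=0.092112
  +B: nom +9.200 → Σnom=51.800; wc +0.420/-0.321 → slack +0.807/-0.541; half-tol=0.370, Σhalf²=0.229382
  -C: nom -43.200 → Σnom=8.600; wc +0.059/-0.230 → slack +0.866/-0.771; half-tol=0.145, Σhalf²=0.250263
  -D: nom -26.300 → Σnom=-17.700; wc +0.212/-0.212 → slack +1.078/-0.983; half-tol=0.212, Σhalf²=0.295207
  +E: nom +47.400 → Σnom=29.700; wc +0.160/-0.033 → slack +1.238/-1.016; half-tol=0.097, Σhalf²=0.304519
  -F: nom -24.700 → Σnom=5.000; wc +0.040/-0.190 → slack +1.278/-1.206; half-tol=0.115, Σhalf²=0.317744
  +G: nom +5.180 → Σnom=10.180; wc +0.480/-0.480 → slack +1.758/-1.686; half-tol=0.480, Σhalf²=0.548144
  +H: nom +4.220 → Σnom=14.400; wc +0.290/-0.290 → slack +2.048/-1.976; half-tol=0.290, Σhalf²=0.632244
  +I: nom +17.100 → Σnom=31.500; wc +0.140/-0.140 → slack +2.188/-2.116; half-tol=0.140, Σhalf²=0.651844
  +J: nom +19.370 → Σnom=50.870; wc +0.020/-0.020 → slack +2.208/-2.136; half-tol=0.020, Σhalf²=0.652244
Nominal = 50.870. Worst-case = [50.870 - 2.136, 50.870 + 2.208] = [48.734, 53.078]. RSS = √0.652244 = 0.808.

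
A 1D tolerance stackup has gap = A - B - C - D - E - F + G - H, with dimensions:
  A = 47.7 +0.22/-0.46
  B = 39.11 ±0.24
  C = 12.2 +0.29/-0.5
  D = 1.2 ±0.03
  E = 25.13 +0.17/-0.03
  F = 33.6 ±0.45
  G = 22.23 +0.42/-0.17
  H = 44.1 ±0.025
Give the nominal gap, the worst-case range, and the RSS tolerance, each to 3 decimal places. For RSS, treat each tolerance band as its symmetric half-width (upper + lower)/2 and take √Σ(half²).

nominal=-85.410 wc=[-87.245,-83.495] rss=0.794

Stack each dimension's contribution:
  +A: nom +47.700 → Σnom=47.700; wc +0.220/-0.460 → slack +0.220/-0.460; half-tol=0.340, Σhalf²=0.115600
  -B: nom -39.110 → Σnom=8.590; wc +0.240/-0.240 → slack +0.460/-0.700; half-tol=0.240, Σhalf²=0.173200
  -C: nom -12.200 → Σnom=-3.610; wc +0.500/-0.290 → slack +0.960/-0.990; half-tol=0.395, Σhalf²=0.329225
  -D: nom -1.200 → Σnom=-4.810; wc +0.030/-0.030 → slack +0.990/-1.020; half-tol=0.030, Σhalf²=0.330125
  -E: nom -25.130 → Σnom=-29.940; wc +0.030/-0.170 → slack +1.020/-1.190; half-tol=0.100, Σhalf²=0.340125
  -F: nom -33.600 → Σnom=-63.540; wc +0.450/-0.450 → slack +1.470/-1.640; half-tol=0.450, Σhalf²=0.542625
  +G: nom +22.230 → Σnom=-41.310; wc +0.420/-0.170 → slack +1.890/-1.810; half-tol=0.295, Σhalf²=0.629650
  -H: nom -44.100 → Σnom=-85.410; wc +0.025/-0.025 → slack +1.915/-1.835; half-tol=0.025, Σhalf²=0.630275
Nominal = -85.410. Worst-case = [-85.410 - 1.835, -85.410 + 1.915] = [-87.245, -83.495]. RSS = √0.630275 = 0.794.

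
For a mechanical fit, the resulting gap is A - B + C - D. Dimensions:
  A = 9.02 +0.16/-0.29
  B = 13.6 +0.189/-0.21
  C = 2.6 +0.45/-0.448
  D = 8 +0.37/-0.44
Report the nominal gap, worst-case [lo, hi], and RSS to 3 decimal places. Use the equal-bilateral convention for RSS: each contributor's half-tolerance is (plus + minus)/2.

nominal=-9.980 wc=[-11.277,-8.720] rss=0.675

Stack each dimension's contribution:
  +A: nom +9.020 → Σnom=9.020; wc +0.160/-0.290 → slack +0.160/-0.290; half-tol=0.225, Σhalf²=0.050625
  -B: nom -13.600 → Σnom=-4.580; wc +0.210/-0.189 → slack +0.370/-0.479; half-tol=0.200, Σhalf²=0.090425
  +C: nom +2.600 → Σnom=-1.980; wc +0.450/-0.448 → slack +0.820/-0.927; half-tol=0.449, Σhalf²=0.292026
  -D: nom -8.000 → Σnom=-9.980; wc +0.440/-0.370 → slack +1.260/-1.297; half-tol=0.405, Σhalf²=0.456051
Nominal = -9.980. Worst-case = [-9.980 - 1.297, -9.980 + 1.260] = [-11.277, -8.720]. RSS = √0.456051 = 0.675.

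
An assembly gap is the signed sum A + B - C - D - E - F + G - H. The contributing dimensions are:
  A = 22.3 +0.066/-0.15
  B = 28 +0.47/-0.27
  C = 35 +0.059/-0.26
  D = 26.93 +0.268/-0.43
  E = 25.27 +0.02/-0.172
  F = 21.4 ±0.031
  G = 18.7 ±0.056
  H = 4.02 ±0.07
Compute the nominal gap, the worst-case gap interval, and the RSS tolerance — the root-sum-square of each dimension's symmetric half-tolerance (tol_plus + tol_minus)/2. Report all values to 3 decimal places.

nominal=-43.620 wc=[-44.544,-42.065] rss=0.560

Stack each dimension's contribution:
  +A: nom +22.300 → Σnom=22.300; wc +0.066/-0.150 → slack +0.066/-0.150; half-tol=0.108, Σhalf²=0.011664
  +B: nom +28.000 → Σnom=50.300; wc +0.470/-0.270 → slack +0.536/-0.420; half-tol=0.370, Σhalf²=0.148564
  -C: nom -35.000 → Σnom=15.300; wc +0.260/-0.059 → slack +0.796/-0.479; half-tol=0.160, Σhalf²=0.174004
  -D: nom -26.930 → Σnom=-11.630; wc +0.430/-0.268 → slack +1.226/-0.747; half-tol=0.349, Σhalf²=0.295805
  -E: nom -25.270 → Σnom=-36.900; wc +0.172/-0.020 → slack +1.398/-0.767; half-tol=0.096, Σhalf²=0.305021
  -F: nom -21.400 → Σnom=-58.300; wc +0.031/-0.031 → slack +1.429/-0.798; half-tol=0.031, Σhalf²=0.305982
  +G: nom +18.700 → Σnom=-39.600; wc +0.056/-0.056 → slack +1.485/-0.854; half-tol=0.056, Σhalf²=0.309118
  -H: nom -4.020 → Σnom=-43.620; wc +0.070/-0.070 → slack +1.555/-0.924; half-tol=0.070, Σhalf²=0.314018
Nominal = -43.620. Worst-case = [-43.620 - 0.924, -43.620 + 1.555] = [-44.544, -42.065]. RSS = √0.314018 = 0.560.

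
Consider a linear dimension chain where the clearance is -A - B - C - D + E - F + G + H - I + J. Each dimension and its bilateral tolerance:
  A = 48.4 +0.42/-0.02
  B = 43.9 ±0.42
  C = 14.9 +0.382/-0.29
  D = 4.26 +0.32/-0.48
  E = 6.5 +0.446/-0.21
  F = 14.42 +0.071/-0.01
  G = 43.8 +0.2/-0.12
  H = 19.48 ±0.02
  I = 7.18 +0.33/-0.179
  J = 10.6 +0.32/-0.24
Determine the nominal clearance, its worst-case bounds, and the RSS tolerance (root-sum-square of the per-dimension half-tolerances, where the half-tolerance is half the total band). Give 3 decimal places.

Stack each dimension's contribution:
  -A: nom -48.400 → Σnom=-48.400; wc +0.020/-0.420 → slack +0.020/-0.420; half-tol=0.220, Σhalf²=0.048400
  -B: nom -43.900 → Σnom=-92.300; wc +0.420/-0.420 → slack +0.440/-0.840; half-tol=0.420, Σhalf²=0.224800
  -C: nom -14.900 → Σnom=-107.200; wc +0.290/-0.382 → slack +0.730/-1.222; half-tol=0.336, Σhalf²=0.337696
  -D: nom -4.260 → Σnom=-111.460; wc +0.480/-0.320 → slack +1.210/-1.542; half-tol=0.400, Σhalf²=0.497696
  +E: nom +6.500 → Σnom=-104.960; wc +0.446/-0.210 → slack +1.656/-1.752; half-tol=0.328, Σhalf²=0.605280
  -F: nom -14.420 → Σnom=-119.380; wc +0.010/-0.071 → slack +1.666/-1.823; half-tol=0.040, Σhalf²=0.606920
  +G: nom +43.800 → Σnom=-75.580; wc +0.200/-0.120 → slack +1.866/-1.943; half-tol=0.160, Σhalf²=0.632520
  +H: nom +19.480 → Σnom=-56.100; wc +0.020/-0.020 → slack +1.886/-1.963; half-tol=0.020, Σhalf²=0.632920
  -I: nom -7.180 → Σnom=-63.280; wc +0.179/-0.330 → slack +2.065/-2.293; half-tol=0.255, Σhalf²=0.697690
  +J: nom +10.600 → Σnom=-52.680; wc +0.320/-0.240 → slack +2.385/-2.533; half-tol=0.280, Σhalf²=0.776091
Nominal = -52.680. Worst-case = [-52.680 - 2.533, -52.680 + 2.385] = [-55.213, -50.295]. RSS = √0.776091 = 0.881.

nominal=-52.680 wc=[-55.213,-50.295] rss=0.881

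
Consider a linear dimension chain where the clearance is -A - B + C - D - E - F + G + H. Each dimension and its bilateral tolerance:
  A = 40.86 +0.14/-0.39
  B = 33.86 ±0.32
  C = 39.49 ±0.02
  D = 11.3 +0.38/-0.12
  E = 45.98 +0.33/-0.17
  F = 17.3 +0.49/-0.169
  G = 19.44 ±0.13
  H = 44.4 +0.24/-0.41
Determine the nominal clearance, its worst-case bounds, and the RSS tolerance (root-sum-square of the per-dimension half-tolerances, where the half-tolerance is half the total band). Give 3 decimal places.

nominal=-45.970 wc=[-48.190,-44.411] rss=0.727

Stack each dimension's contribution:
  -A: nom -40.860 → Σnom=-40.860; wc +0.390/-0.140 → slack +0.390/-0.140; half-tol=0.265, Σhalf²=0.070225
  -B: nom -33.860 → Σnom=-74.720; wc +0.320/-0.320 → slack +0.710/-0.460; half-tol=0.320, Σhalf²=0.172625
  +C: nom +39.490 → Σnom=-35.230; wc +0.020/-0.020 → slack +0.730/-0.480; half-tol=0.020, Σhalf²=0.173025
  -D: nom -11.300 → Σnom=-46.530; wc +0.120/-0.380 → slack +0.850/-0.860; half-tol=0.250, Σhalf²=0.235525
  -E: nom -45.980 → Σnom=-92.510; wc +0.170/-0.330 → slack +1.020/-1.190; half-tol=0.250, Σhalf²=0.298025
  -F: nom -17.300 → Σnom=-109.810; wc +0.169/-0.490 → slack +1.189/-1.680; half-tol=0.330, Σhalf²=0.406595
  +G: nom +19.440 → Σnom=-90.370; wc +0.130/-0.130 → slack +1.319/-1.810; half-tol=0.130, Σhalf²=0.423495
  +H: nom +44.400 → Σnom=-45.970; wc +0.240/-0.410 → slack +1.559/-2.220; half-tol=0.325, Σhalf²=0.529120
Nominal = -45.970. Worst-case = [-45.970 - 2.220, -45.970 + 1.559] = [-48.190, -44.411]. RSS = √0.529120 = 0.727.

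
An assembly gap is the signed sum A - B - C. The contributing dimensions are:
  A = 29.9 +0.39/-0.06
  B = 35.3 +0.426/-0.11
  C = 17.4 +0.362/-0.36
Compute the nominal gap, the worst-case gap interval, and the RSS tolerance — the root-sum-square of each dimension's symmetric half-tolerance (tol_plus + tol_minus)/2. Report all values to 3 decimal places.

nominal=-22.800 wc=[-23.648,-21.940] rss=0.503

Stack each dimension's contribution:
  +A: nom +29.900 → Σnom=29.900; wc +0.390/-0.060 → slack +0.390/-0.060; half-tol=0.225, Σhalf²=0.050625
  -B: nom -35.300 → Σnom=-5.400; wc +0.110/-0.426 → slack +0.500/-0.486; half-tol=0.268, Σhalf²=0.122449
  -C: nom -17.400 → Σnom=-22.800; wc +0.360/-0.362 → slack +0.860/-0.848; half-tol=0.361, Σhalf²=0.252770
Nominal = -22.800. Worst-case = [-22.800 - 0.848, -22.800 + 0.860] = [-23.648, -21.940]. RSS = √0.252770 = 0.503.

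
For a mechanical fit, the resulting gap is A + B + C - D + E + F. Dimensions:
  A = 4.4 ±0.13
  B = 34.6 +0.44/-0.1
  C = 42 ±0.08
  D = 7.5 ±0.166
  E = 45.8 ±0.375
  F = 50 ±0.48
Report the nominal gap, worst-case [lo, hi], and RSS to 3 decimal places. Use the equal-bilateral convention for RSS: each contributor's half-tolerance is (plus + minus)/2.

Stack each dimension's contribution:
  +A: nom +4.400 → Σnom=4.400; wc +0.130/-0.130 → slack +0.130/-0.130; half-tol=0.130, Σhalf²=0.016900
  +B: nom +34.600 → Σnom=39.000; wc +0.440/-0.100 → slack +0.570/-0.230; half-tol=0.270, Σhalf²=0.089800
  +C: nom +42.000 → Σnom=81.000; wc +0.080/-0.080 → slack +0.650/-0.310; half-tol=0.080, Σhalf²=0.096200
  -D: nom -7.500 → Σnom=73.500; wc +0.166/-0.166 → slack +0.816/-0.476; half-tol=0.166, Σhalf²=0.123756
  +E: nom +45.800 → Σnom=119.300; wc +0.375/-0.375 → slack +1.191/-0.851; half-tol=0.375, Σhalf²=0.264381
  +F: nom +50.000 → Σnom=169.300; wc +0.480/-0.480 → slack +1.671/-1.331; half-tol=0.480, Σhalf²=0.494781
Nominal = 169.300. Worst-case = [169.300 - 1.331, 169.300 + 1.671] = [167.969, 170.971]. RSS = √0.494781 = 0.703.

nominal=169.300 wc=[167.969,170.971] rss=0.703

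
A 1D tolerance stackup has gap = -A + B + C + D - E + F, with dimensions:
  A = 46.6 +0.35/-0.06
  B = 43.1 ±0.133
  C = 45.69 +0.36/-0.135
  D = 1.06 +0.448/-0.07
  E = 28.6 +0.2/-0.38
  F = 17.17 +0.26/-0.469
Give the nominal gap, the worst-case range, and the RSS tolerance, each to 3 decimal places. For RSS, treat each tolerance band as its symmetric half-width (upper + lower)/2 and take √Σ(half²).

Stack each dimension's contribution:
  -A: nom -46.600 → Σnom=-46.600; wc +0.060/-0.350 → slack +0.060/-0.350; half-tol=0.205, Σhalf²=0.042025
  +B: nom +43.100 → Σnom=-3.500; wc +0.133/-0.133 → slack +0.193/-0.483; half-tol=0.133, Σhalf²=0.059714
  +C: nom +45.690 → Σnom=42.190; wc +0.360/-0.135 → slack +0.553/-0.618; half-tol=0.247, Σhalf²=0.120970
  +D: nom +1.060 → Σnom=43.250; wc +0.448/-0.070 → slack +1.001/-0.688; half-tol=0.259, Σhalf²=0.188051
  -E: nom -28.600 → Σnom=14.650; wc +0.380/-0.200 → slack +1.381/-0.888; half-tol=0.290, Σhalf²=0.272151
  +F: nom +17.170 → Σnom=31.820; wc +0.260/-0.469 → slack +1.641/-1.357; half-tol=0.364, Σhalf²=0.405011
Nominal = 31.820. Worst-case = [31.820 - 1.357, 31.820 + 1.641] = [30.463, 33.461]. RSS = √0.405011 = 0.636.

nominal=31.820 wc=[30.463,33.461] rss=0.636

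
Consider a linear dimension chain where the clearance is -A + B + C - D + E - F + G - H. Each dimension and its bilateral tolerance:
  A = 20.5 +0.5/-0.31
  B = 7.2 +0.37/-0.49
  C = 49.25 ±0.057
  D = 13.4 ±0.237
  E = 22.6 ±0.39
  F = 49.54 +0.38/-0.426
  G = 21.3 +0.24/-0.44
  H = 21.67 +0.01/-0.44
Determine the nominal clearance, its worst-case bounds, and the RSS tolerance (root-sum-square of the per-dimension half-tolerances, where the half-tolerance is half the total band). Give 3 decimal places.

Stack each dimension's contribution:
  -A: nom -20.500 → Σnom=-20.500; wc +0.310/-0.500 → slack +0.310/-0.500; half-tol=0.405, Σhalf²=0.164025
  +B: nom +7.200 → Σnom=-13.300; wc +0.370/-0.490 → slack +0.680/-0.990; half-tol=0.430, Σhalf²=0.348925
  +C: nom +49.250 → Σnom=35.950; wc +0.057/-0.057 → slack +0.737/-1.047; half-tol=0.057, Σhalf²=0.352174
  -D: nom -13.400 → Σnom=22.550; wc +0.237/-0.237 → slack +0.974/-1.284; half-tol=0.237, Σhalf²=0.408343
  +E: nom +22.600 → Σnom=45.150; wc +0.390/-0.390 → slack +1.364/-1.674; half-tol=0.390, Σhalf²=0.560443
  -F: nom -49.540 → Σnom=-4.390; wc +0.426/-0.380 → slack +1.790/-2.054; half-tol=0.403, Σhalf²=0.722852
  +G: nom +21.300 → Σnom=16.910; wc +0.240/-0.440 → slack +2.030/-2.494; half-tol=0.340, Σhalf²=0.838452
  -H: nom -21.670 → Σnom=-4.760; wc +0.440/-0.010 → slack +2.470/-2.504; half-tol=0.225, Σhalf²=0.889077
Nominal = -4.760. Worst-case = [-4.760 - 2.504, -4.760 + 2.470] = [-7.264, -2.290]. RSS = √0.889077 = 0.943.

nominal=-4.760 wc=[-7.264,-2.290] rss=0.943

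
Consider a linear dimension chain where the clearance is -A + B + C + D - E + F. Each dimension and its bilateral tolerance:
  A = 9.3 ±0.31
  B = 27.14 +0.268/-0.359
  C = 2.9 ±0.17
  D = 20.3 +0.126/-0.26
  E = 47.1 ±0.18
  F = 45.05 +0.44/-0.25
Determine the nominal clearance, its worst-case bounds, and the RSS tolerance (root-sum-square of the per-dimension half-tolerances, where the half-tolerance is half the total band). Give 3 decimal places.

Stack each dimension's contribution:
  -A: nom -9.300 → Σnom=-9.300; wc +0.310/-0.310 → slack +0.310/-0.310; half-tol=0.310, Σhalf²=0.096100
  +B: nom +27.140 → Σnom=17.840; wc +0.268/-0.359 → slack +0.578/-0.669; half-tol=0.314, Σhalf²=0.194382
  +C: nom +2.900 → Σnom=20.740; wc +0.170/-0.170 → slack +0.748/-0.839; half-tol=0.170, Σhalf²=0.223282
  +D: nom +20.300 → Σnom=41.040; wc +0.126/-0.260 → slack +0.874/-1.099; half-tol=0.193, Σhalf²=0.260531
  -E: nom -47.100 → Σnom=-6.060; wc +0.180/-0.180 → slack +1.054/-1.279; half-tol=0.180, Σhalf²=0.292931
  +F: nom +45.050 → Σnom=38.990; wc +0.440/-0.250 → slack +1.494/-1.529; half-tol=0.345, Σhalf²=0.411956
Nominal = 38.990. Worst-case = [38.990 - 1.529, 38.990 + 1.494] = [37.461, 40.484]. RSS = √0.411956 = 0.642.

nominal=38.990 wc=[37.461,40.484] rss=0.642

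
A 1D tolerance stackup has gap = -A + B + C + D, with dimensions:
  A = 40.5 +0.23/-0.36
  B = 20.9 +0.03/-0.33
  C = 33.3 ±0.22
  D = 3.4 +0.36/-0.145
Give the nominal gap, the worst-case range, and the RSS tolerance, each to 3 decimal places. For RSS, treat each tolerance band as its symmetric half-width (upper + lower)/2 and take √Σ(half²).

Stack each dimension's contribution:
  -A: nom -40.500 → Σnom=-40.500; wc +0.360/-0.230 → slack +0.360/-0.230; half-tol=0.295, Σhalf²=0.087025
  +B: nom +20.900 → Σnom=-19.600; wc +0.030/-0.330 → slack +0.390/-0.560; half-tol=0.180, Σhalf²=0.119425
  +C: nom +33.300 → Σnom=13.700; wc +0.220/-0.220 → slack +0.610/-0.780; half-tol=0.220, Σhalf²=0.167825
  +D: nom +3.400 → Σnom=17.100; wc +0.360/-0.145 → slack +0.970/-0.925; half-tol=0.253, Σhalf²=0.231581
Nominal = 17.100. Worst-case = [17.100 - 0.925, 17.100 + 0.970] = [16.175, 18.070]. RSS = √0.231581 = 0.481.

nominal=17.100 wc=[16.175,18.070] rss=0.481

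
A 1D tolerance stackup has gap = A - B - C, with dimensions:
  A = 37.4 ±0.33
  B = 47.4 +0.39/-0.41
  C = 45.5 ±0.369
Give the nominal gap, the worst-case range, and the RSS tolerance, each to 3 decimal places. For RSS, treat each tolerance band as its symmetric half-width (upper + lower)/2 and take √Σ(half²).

Stack each dimension's contribution:
  +A: nom +37.400 → Σnom=37.400; wc +0.330/-0.330 → slack +0.330/-0.330; half-tol=0.330, Σhalf²=0.108900
  -B: nom -47.400 → Σnom=-10.000; wc +0.410/-0.390 → slack +0.740/-0.720; half-tol=0.400, Σhalf²=0.268900
  -C: nom -45.500 → Σnom=-55.500; wc +0.369/-0.369 → slack +1.109/-1.089; half-tol=0.369, Σhalf²=0.405061
Nominal = -55.500. Worst-case = [-55.500 - 1.089, -55.500 + 1.109] = [-56.589, -54.391]. RSS = √0.405061 = 0.636.

nominal=-55.500 wc=[-56.589,-54.391] rss=0.636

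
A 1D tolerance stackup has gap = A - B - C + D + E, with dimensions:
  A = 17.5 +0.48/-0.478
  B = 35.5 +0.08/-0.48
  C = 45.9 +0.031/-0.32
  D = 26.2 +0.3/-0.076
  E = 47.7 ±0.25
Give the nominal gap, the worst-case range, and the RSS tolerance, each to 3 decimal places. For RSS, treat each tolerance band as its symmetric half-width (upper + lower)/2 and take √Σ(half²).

nominal=10.000 wc=[9.085,11.830] rss=0.661

Stack each dimension's contribution:
  +A: nom +17.500 → Σnom=17.500; wc +0.480/-0.478 → slack +0.480/-0.478; half-tol=0.479, Σhalf²=0.229441
  -B: nom -35.500 → Σnom=-18.000; wc +0.480/-0.080 → slack +0.960/-0.558; half-tol=0.280, Σhalf²=0.307841
  -C: nom -45.900 → Σnom=-63.900; wc +0.320/-0.031 → slack +1.280/-0.589; half-tol=0.175, Σhalf²=0.338641
  +D: nom +26.200 → Σnom=-37.700; wc +0.300/-0.076 → slack +1.580/-0.665; half-tol=0.188, Σhalf²=0.373985
  +E: nom +47.700 → Σnom=10.000; wc +0.250/-0.250 → slack +1.830/-0.915; half-tol=0.250, Σhalf²=0.436485
Nominal = 10.000. Worst-case = [10.000 - 0.915, 10.000 + 1.830] = [9.085, 11.830]. RSS = √0.436485 = 0.661.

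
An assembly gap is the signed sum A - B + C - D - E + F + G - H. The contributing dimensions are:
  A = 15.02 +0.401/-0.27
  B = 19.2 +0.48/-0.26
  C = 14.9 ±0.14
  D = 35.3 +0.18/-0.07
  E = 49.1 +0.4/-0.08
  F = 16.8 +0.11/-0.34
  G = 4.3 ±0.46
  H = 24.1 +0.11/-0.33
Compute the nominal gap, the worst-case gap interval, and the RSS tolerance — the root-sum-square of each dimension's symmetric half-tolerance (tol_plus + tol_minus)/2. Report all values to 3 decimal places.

Stack each dimension's contribution:
  +A: nom +15.020 → Σnom=15.020; wc +0.401/-0.270 → slack +0.401/-0.270; half-tol=0.336, Σhalf²=0.112560
  -B: nom -19.200 → Σnom=-4.180; wc +0.260/-0.480 → slack +0.661/-0.750; half-tol=0.370, Σhalf²=0.249460
  +C: nom +14.900 → Σnom=10.720; wc +0.140/-0.140 → slack +0.801/-0.890; half-tol=0.140, Σhalf²=0.269060
  -D: nom -35.300 → Σnom=-24.580; wc +0.070/-0.180 → slack +0.871/-1.070; half-tol=0.125, Σhalf²=0.284685
  -E: nom -49.100 → Σnom=-73.680; wc +0.080/-0.400 → slack +0.951/-1.470; half-tol=0.240, Σhalf²=0.342285
  +F: nom +16.800 → Σnom=-56.880; wc +0.110/-0.340 → slack +1.061/-1.810; half-tol=0.225, Σhalf²=0.392910
  +G: nom +4.300 → Σnom=-52.580; wc +0.460/-0.460 → slack +1.521/-2.270; half-tol=0.460, Σhalf²=0.604510
  -H: nom -24.100 → Σnom=-76.680; wc +0.330/-0.110 → slack +1.851/-2.380; half-tol=0.220, Σhalf²=0.652910
Nominal = -76.680. Worst-case = [-76.680 - 2.380, -76.680 + 1.851] = [-79.060, -74.829]. RSS = √0.652910 = 0.808.

nominal=-76.680 wc=[-79.060,-74.829] rss=0.808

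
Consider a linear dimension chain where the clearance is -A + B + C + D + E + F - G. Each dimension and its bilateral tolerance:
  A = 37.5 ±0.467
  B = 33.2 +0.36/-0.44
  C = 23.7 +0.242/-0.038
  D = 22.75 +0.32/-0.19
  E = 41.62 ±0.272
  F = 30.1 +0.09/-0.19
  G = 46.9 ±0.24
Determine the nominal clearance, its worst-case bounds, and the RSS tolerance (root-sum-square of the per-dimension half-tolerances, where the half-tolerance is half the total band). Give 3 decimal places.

nominal=66.970 wc=[65.133,68.961] rss=0.784

Stack each dimension's contribution:
  -A: nom -37.500 → Σnom=-37.500; wc +0.467/-0.467 → slack +0.467/-0.467; half-tol=0.467, Σhalf²=0.218089
  +B: nom +33.200 → Σnom=-4.300; wc +0.360/-0.440 → slack +0.827/-0.907; half-tol=0.400, Σhalf²=0.378089
  +C: nom +23.700 → Σnom=19.400; wc +0.242/-0.038 → slack +1.069/-0.945; half-tol=0.140, Σhalf²=0.397689
  +D: nom +22.750 → Σnom=42.150; wc +0.320/-0.190 → slack +1.389/-1.135; half-tol=0.255, Σhalf²=0.462714
  +E: nom +41.620 → Σnom=83.770; wc +0.272/-0.272 → slack +1.661/-1.407; half-tol=0.272, Σhalf²=0.536698
  +F: nom +30.100 → Σnom=113.870; wc +0.090/-0.190 → slack +1.751/-1.597; half-tol=0.140, Σhalf²=0.556298
  -G: nom -46.900 → Σnom=66.970; wc +0.240/-0.240 → slack +1.991/-1.837; half-tol=0.240, Σhalf²=0.613898
Nominal = 66.970. Worst-case = [66.970 - 1.837, 66.970 + 1.991] = [65.133, 68.961]. RSS = √0.613898 = 0.784.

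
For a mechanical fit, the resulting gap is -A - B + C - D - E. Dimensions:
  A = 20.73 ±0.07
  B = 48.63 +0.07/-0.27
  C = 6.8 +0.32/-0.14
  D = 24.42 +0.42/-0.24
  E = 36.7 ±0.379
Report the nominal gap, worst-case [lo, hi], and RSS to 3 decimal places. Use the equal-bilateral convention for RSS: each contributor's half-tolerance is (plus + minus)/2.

nominal=-123.680 wc=[-124.759,-122.401] rss=0.582

Stack each dimension's contribution:
  -A: nom -20.730 → Σnom=-20.730; wc +0.070/-0.070 → slack +0.070/-0.070; half-tol=0.070, Σhalf²=0.004900
  -B: nom -48.630 → Σnom=-69.360; wc +0.270/-0.070 → slack +0.340/-0.140; half-tol=0.170, Σhalf²=0.033800
  +C: nom +6.800 → Σnom=-62.560; wc +0.320/-0.140 → slack +0.660/-0.280; half-tol=0.230, Σhalf²=0.086700
  -D: nom -24.420 → Σnom=-86.980; wc +0.240/-0.420 → slack +0.900/-0.700; half-tol=0.330, Σhalf²=0.195600
  -E: nom -36.700 → Σnom=-123.680; wc +0.379/-0.379 → slack +1.279/-1.079; half-tol=0.379, Σhalf²=0.339241
Nominal = -123.680. Worst-case = [-123.680 - 1.079, -123.680 + 1.279] = [-124.759, -122.401]. RSS = √0.339241 = 0.582.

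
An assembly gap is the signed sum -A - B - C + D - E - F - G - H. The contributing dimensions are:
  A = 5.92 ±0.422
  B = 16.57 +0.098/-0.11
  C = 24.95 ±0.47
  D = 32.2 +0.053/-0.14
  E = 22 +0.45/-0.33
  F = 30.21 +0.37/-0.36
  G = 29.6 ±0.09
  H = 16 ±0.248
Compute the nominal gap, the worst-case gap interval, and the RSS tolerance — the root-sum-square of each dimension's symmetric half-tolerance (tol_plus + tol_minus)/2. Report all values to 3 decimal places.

Stack each dimension's contribution:
  -A: nom -5.920 → Σnom=-5.920; wc +0.422/-0.422 → slack +0.422/-0.422; half-tol=0.422, Σhalf²=0.178084
  -B: nom -16.570 → Σnom=-22.490; wc +0.110/-0.098 → slack +0.532/-0.520; half-tol=0.104, Σhalf²=0.188900
  -C: nom -24.950 → Σnom=-47.440; wc +0.470/-0.470 → slack +1.002/-0.990; half-tol=0.470, Σhalf²=0.409800
  +D: nom +32.200 → Σnom=-15.240; wc +0.053/-0.140 → slack +1.055/-1.130; half-tol=0.097, Σhalf²=0.419112
  -E: nom -22.000 → Σnom=-37.240; wc +0.330/-0.450 → slack +1.385/-1.580; half-tol=0.390, Σhalf²=0.571212
  -F: nom -30.210 → Σnom=-67.450; wc +0.360/-0.370 → slack +1.745/-1.950; half-tol=0.365, Σhalf²=0.704437
  -G: nom -29.600 → Σnom=-97.050; wc +0.090/-0.090 → slack +1.835/-2.040; half-tol=0.090, Σhalf²=0.712537
  -H: nom -16.000 → Σnom=-113.050; wc +0.248/-0.248 → slack +2.083/-2.288; half-tol=0.248, Σhalf²=0.774041
Nominal = -113.050. Worst-case = [-113.050 - 2.288, -113.050 + 2.083] = [-115.338, -110.967]. RSS = √0.774041 = 0.880.

nominal=-113.050 wc=[-115.338,-110.967] rss=0.880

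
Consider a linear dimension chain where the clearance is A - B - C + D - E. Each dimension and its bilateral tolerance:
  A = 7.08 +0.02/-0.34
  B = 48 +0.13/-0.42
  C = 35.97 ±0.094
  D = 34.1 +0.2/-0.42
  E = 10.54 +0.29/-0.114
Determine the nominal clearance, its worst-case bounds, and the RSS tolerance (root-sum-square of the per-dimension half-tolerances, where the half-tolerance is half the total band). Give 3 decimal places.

Stack each dimension's contribution:
  +A: nom +7.080 → Σnom=7.080; wc +0.020/-0.340 → slack +0.020/-0.340; half-tol=0.180, Σhalf²=0.032400
  -B: nom -48.000 → Σnom=-40.920; wc +0.420/-0.130 → slack +0.440/-0.470; half-tol=0.275, Σhalf²=0.108025
  -C: nom -35.970 → Σnom=-76.890; wc +0.094/-0.094 → slack +0.534/-0.564; half-tol=0.094, Σhalf²=0.116861
  +D: nom +34.100 → Σnom=-42.790; wc +0.200/-0.420 → slack +0.734/-0.984; half-tol=0.310, Σhalf²=0.212961
  -E: nom -10.540 → Σnom=-53.330; wc +0.114/-0.290 → slack +0.848/-1.274; half-tol=0.202, Σhalf²=0.253765
Nominal = -53.330. Worst-case = [-53.330 - 1.274, -53.330 + 0.848] = [-54.604, -52.482]. RSS = √0.253765 = 0.504.

nominal=-53.330 wc=[-54.604,-52.482] rss=0.504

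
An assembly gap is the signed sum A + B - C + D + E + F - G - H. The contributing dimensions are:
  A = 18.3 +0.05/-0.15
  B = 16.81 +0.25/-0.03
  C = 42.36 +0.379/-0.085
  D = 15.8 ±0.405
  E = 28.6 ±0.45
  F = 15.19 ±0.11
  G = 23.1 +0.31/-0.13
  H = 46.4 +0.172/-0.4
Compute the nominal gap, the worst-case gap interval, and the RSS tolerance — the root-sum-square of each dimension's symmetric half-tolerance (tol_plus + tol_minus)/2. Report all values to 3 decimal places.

Stack each dimension's contribution:
  +A: nom +18.300 → Σnom=18.300; wc +0.050/-0.150 → slack +0.050/-0.150; half-tol=0.100, Σhalf²=0.010000
  +B: nom +16.810 → Σnom=35.110; wc +0.250/-0.030 → slack +0.300/-0.180; half-tol=0.140, Σhalf²=0.029600
  -C: nom -42.360 → Σnom=-7.250; wc +0.085/-0.379 → slack +0.385/-0.559; half-tol=0.232, Σhalf²=0.083424
  +D: nom +15.800 → Σnom=8.550; wc +0.405/-0.405 → slack +0.790/-0.964; half-tol=0.405, Σhalf²=0.247449
  +E: nom +28.600 → Σnom=37.150; wc +0.450/-0.450 → slack +1.240/-1.414; half-tol=0.450, Σhalf²=0.449949
  +F: nom +15.190 → Σnom=52.340; wc +0.110/-0.110 → slack +1.350/-1.524; half-tol=0.110, Σhalf²=0.462049
  -G: nom -23.100 → Σnom=29.240; wc +0.130/-0.310 → slack +1.480/-1.834; half-tol=0.220, Σhalf²=0.510449
  -H: nom -46.400 → Σnom=-17.160; wc +0.400/-0.172 → slack +1.880/-2.006; half-tol=0.286, Σhalf²=0.592245
Nominal = -17.160. Worst-case = [-17.160 - 2.006, -17.160 + 1.880] = [-19.166, -15.280]. RSS = √0.592245 = 0.770.

nominal=-17.160 wc=[-19.166,-15.280] rss=0.770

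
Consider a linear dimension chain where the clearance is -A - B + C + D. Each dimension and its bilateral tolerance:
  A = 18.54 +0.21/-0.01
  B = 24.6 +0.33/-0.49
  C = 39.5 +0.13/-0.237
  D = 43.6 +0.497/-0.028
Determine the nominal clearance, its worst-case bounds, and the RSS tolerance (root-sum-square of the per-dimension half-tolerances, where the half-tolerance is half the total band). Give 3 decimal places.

Stack each dimension's contribution:
  -A: nom -18.540 → Σnom=-18.540; wc +0.010/-0.210 → slack +0.010/-0.210; half-tol=0.110, Σhalf²=0.012100
  -B: nom -24.600 → Σnom=-43.140; wc +0.490/-0.330 → slack +0.500/-0.540; half-tol=0.410, Σhalf²=0.180200
  +C: nom +39.500 → Σnom=-3.640; wc +0.130/-0.237 → slack +0.630/-0.777; half-tol=0.183, Σhalf²=0.213872
  +D: nom +43.600 → Σnom=39.960; wc +0.497/-0.028 → slack +1.127/-0.805; half-tol=0.263, Σhalf²=0.282779
Nominal = 39.960. Worst-case = [39.960 - 0.805, 39.960 + 1.127] = [39.155, 41.087]. RSS = √0.282779 = 0.532.

nominal=39.960 wc=[39.155,41.087] rss=0.532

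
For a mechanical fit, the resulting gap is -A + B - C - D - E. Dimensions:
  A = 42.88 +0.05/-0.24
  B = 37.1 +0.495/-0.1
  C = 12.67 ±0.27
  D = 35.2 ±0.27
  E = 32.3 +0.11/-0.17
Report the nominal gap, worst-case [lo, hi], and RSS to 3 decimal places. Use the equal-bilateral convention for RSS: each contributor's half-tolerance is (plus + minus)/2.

Stack each dimension's contribution:
  -A: nom -42.880 → Σnom=-42.880; wc +0.240/-0.050 → slack +0.240/-0.050; half-tol=0.145, Σhalf²=0.021025
  +B: nom +37.100 → Σnom=-5.780; wc +0.495/-0.100 → slack +0.735/-0.150; half-tol=0.297, Σhalf²=0.109531
  -C: nom -12.670 → Σnom=-18.450; wc +0.270/-0.270 → slack +1.005/-0.420; half-tol=0.270, Σhalf²=0.182431
  -D: nom -35.200 → Σnom=-53.650; wc +0.270/-0.270 → slack +1.275/-0.690; half-tol=0.270, Σhalf²=0.255331
  -E: nom -32.300 → Σnom=-85.950; wc +0.170/-0.110 → slack +1.445/-0.800; half-tol=0.140, Σhalf²=0.274931
Nominal = -85.950. Worst-case = [-85.950 - 0.800, -85.950 + 1.445] = [-86.750, -84.505]. RSS = √0.274931 = 0.524.

nominal=-85.950 wc=[-86.750,-84.505] rss=0.524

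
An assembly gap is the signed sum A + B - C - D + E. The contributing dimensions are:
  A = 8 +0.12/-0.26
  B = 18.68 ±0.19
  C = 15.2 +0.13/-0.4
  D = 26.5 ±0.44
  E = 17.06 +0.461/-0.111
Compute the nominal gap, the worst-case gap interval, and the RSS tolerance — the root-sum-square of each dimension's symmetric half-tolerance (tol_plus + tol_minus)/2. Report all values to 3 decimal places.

nominal=2.040 wc=[0.909,3.651] rss=0.646

Stack each dimension's contribution:
  +A: nom +8.000 → Σnom=8.000; wc +0.120/-0.260 → slack +0.120/-0.260; half-tol=0.190, Σhalf²=0.036100
  +B: nom +18.680 → Σnom=26.680; wc +0.190/-0.190 → slack +0.310/-0.450; half-tol=0.190, Σhalf²=0.072200
  -C: nom -15.200 → Σnom=11.480; wc +0.400/-0.130 → slack +0.710/-0.580; half-tol=0.265, Σhalf²=0.142425
  -D: nom -26.500 → Σnom=-15.020; wc +0.440/-0.440 → slack +1.150/-1.020; half-tol=0.440, Σhalf²=0.336025
  +E: nom +17.060 → Σnom=2.040; wc +0.461/-0.111 → slack +1.611/-1.131; half-tol=0.286, Σhalf²=0.417821
Nominal = 2.040. Worst-case = [2.040 - 1.131, 2.040 + 1.611] = [0.909, 3.651]. RSS = √0.417821 = 0.646.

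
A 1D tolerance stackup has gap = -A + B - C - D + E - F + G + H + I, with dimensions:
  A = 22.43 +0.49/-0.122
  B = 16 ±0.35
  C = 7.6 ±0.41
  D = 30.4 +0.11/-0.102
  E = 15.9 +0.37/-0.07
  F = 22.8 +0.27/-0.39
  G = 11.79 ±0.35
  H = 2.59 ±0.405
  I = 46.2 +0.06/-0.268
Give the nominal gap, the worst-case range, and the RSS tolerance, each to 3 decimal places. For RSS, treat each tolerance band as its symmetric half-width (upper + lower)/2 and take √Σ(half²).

Stack each dimension's contribution:
  -A: nom -22.430 → Σnom=-22.430; wc +0.122/-0.490 → slack +0.122/-0.490; half-tol=0.306, Σhalf²=0.093636
  +B: nom +16.000 → Σnom=-6.430; wc +0.350/-0.350 → slack +0.472/-0.840; half-tol=0.350, Σhalf²=0.216136
  -C: nom -7.600 → Σnom=-14.030; wc +0.410/-0.410 → slack +0.882/-1.250; half-tol=0.410, Σhalf²=0.384236
  -D: nom -30.400 → Σnom=-44.430; wc +0.102/-0.110 → slack +0.984/-1.360; half-tol=0.106, Σhalf²=0.395472
  +E: nom +15.900 → Σnom=-28.530; wc +0.370/-0.070 → slack +1.354/-1.430; half-tol=0.220, Σhalf²=0.443872
  -F: nom -22.800 → Σnom=-51.330; wc +0.390/-0.270 → slack +1.744/-1.700; half-tol=0.330, Σhalf²=0.552772
  +G: nom +11.790 → Σnom=-39.540; wc +0.350/-0.350 → slack +2.094/-2.050; half-tol=0.350, Σhalf²=0.675272
  +H: nom +2.590 → Σnom=-36.950; wc +0.405/-0.405 → slack +2.499/-2.455; half-tol=0.405, Σhalf²=0.839297
  +I: nom +46.200 → Σnom=9.250; wc +0.060/-0.268 → slack +2.559/-2.723; half-tol=0.164, Σhalf²=0.866193
Nominal = 9.250. Worst-case = [9.250 - 2.723, 9.250 + 2.559] = [6.527, 11.809]. RSS = √0.866193 = 0.931.

nominal=9.250 wc=[6.527,11.809] rss=0.931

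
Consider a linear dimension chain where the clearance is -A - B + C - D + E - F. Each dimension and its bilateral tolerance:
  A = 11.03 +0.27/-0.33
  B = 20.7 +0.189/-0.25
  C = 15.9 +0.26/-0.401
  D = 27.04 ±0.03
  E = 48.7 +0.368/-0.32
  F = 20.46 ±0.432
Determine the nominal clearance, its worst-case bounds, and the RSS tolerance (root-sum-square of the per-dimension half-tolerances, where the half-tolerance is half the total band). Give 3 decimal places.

nominal=-14.630 wc=[-16.272,-12.960] rss=0.744

Stack each dimension's contribution:
  -A: nom -11.030 → Σnom=-11.030; wc +0.330/-0.270 → slack +0.330/-0.270; half-tol=0.300, Σhalf²=0.090000
  -B: nom -20.700 → Σnom=-31.730; wc +0.250/-0.189 → slack +0.580/-0.459; half-tol=0.220, Σhalf²=0.138180
  +C: nom +15.900 → Σnom=-15.830; wc +0.260/-0.401 → slack +0.840/-0.860; half-tol=0.331, Σhalf²=0.247411
  -D: nom -27.040 → Σnom=-42.870; wc +0.030/-0.030 → slack +0.870/-0.890; half-tol=0.030, Σhalf²=0.248311
  +E: nom +48.700 → Σnom=5.830; wc +0.368/-0.320 → slack +1.238/-1.210; half-tol=0.344, Σhalf²=0.366647
  -F: nom -20.460 → Σnom=-14.630; wc +0.432/-0.432 → slack +1.670/-1.642; half-tol=0.432, Σhalf²=0.553270
Nominal = -14.630. Worst-case = [-14.630 - 1.642, -14.630 + 1.670] = [-16.272, -12.960]. RSS = √0.553270 = 0.744.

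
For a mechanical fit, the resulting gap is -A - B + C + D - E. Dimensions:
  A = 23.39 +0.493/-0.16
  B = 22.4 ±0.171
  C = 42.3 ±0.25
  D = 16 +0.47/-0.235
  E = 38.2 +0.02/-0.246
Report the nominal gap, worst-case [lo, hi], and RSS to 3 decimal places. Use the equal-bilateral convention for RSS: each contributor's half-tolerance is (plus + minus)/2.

Stack each dimension's contribution:
  -A: nom -23.390 → Σnom=-23.390; wc +0.160/-0.493 → slack +0.160/-0.493; half-tol=0.327, Σhalf²=0.106602
  -B: nom -22.400 → Σnom=-45.790; wc +0.171/-0.171 → slack +0.331/-0.664; half-tol=0.171, Σhalf²=0.135843
  +C: nom +42.300 → Σnom=-3.490; wc +0.250/-0.250 → slack +0.581/-0.914; half-tol=0.250, Σhalf²=0.198343
  +D: nom +16.000 → Σnom=12.510; wc +0.470/-0.235 → slack +1.051/-1.149; half-tol=0.352, Σhalf²=0.322600
  -E: nom -38.200 → Σnom=-25.690; wc +0.246/-0.020 → slack +1.297/-1.169; half-tol=0.133, Σhalf²=0.340289
Nominal = -25.690. Worst-case = [-25.690 - 1.169, -25.690 + 1.297] = [-26.859, -24.393]. RSS = √0.340289 = 0.583.

nominal=-25.690 wc=[-26.859,-24.393] rss=0.583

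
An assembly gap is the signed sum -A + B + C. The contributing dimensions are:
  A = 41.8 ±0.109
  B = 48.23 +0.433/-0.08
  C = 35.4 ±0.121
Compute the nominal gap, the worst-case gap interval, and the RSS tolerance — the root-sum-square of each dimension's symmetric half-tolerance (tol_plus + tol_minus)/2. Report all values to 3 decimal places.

Stack each dimension's contribution:
  -A: nom -41.800 → Σnom=-41.800; wc +0.109/-0.109 → slack +0.109/-0.109; half-tol=0.109, Σhalf²=0.011881
  +B: nom +48.230 → Σnom=6.430; wc +0.433/-0.080 → slack +0.542/-0.189; half-tol=0.257, Σhalf²=0.077673
  +C: nom +35.400 → Σnom=41.830; wc +0.121/-0.121 → slack +0.663/-0.310; half-tol=0.121, Σhalf²=0.092314
Nominal = 41.830. Worst-case = [41.830 - 0.310, 41.830 + 0.663] = [41.520, 42.493]. RSS = √0.092314 = 0.304.

nominal=41.830 wc=[41.520,42.493] rss=0.304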